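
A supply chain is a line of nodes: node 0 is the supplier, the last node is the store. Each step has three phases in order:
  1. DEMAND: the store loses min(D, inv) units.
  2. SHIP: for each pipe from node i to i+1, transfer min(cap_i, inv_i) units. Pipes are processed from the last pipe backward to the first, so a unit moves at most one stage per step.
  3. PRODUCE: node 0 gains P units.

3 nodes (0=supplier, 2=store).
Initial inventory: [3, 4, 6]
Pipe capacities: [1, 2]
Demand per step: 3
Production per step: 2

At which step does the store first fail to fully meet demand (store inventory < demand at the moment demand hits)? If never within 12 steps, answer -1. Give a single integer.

Step 1: demand=3,sold=3 ship[1->2]=2 ship[0->1]=1 prod=2 -> [4 3 5]
Step 2: demand=3,sold=3 ship[1->2]=2 ship[0->1]=1 prod=2 -> [5 2 4]
Step 3: demand=3,sold=3 ship[1->2]=2 ship[0->1]=1 prod=2 -> [6 1 3]
Step 4: demand=3,sold=3 ship[1->2]=1 ship[0->1]=1 prod=2 -> [7 1 1]
Step 5: demand=3,sold=1 ship[1->2]=1 ship[0->1]=1 prod=2 -> [8 1 1]
Step 6: demand=3,sold=1 ship[1->2]=1 ship[0->1]=1 prod=2 -> [9 1 1]
Step 7: demand=3,sold=1 ship[1->2]=1 ship[0->1]=1 prod=2 -> [10 1 1]
Step 8: demand=3,sold=1 ship[1->2]=1 ship[0->1]=1 prod=2 -> [11 1 1]
Step 9: demand=3,sold=1 ship[1->2]=1 ship[0->1]=1 prod=2 -> [12 1 1]
Step 10: demand=3,sold=1 ship[1->2]=1 ship[0->1]=1 prod=2 -> [13 1 1]
Step 11: demand=3,sold=1 ship[1->2]=1 ship[0->1]=1 prod=2 -> [14 1 1]
Step 12: demand=3,sold=1 ship[1->2]=1 ship[0->1]=1 prod=2 -> [15 1 1]
First stockout at step 5

5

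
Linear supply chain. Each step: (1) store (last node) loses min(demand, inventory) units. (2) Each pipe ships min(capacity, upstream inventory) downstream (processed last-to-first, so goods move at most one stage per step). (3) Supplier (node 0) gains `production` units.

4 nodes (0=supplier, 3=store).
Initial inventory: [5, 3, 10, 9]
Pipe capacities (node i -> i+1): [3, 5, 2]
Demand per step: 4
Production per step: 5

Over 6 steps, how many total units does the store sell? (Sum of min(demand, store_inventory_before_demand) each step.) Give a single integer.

Step 1: sold=4 (running total=4) -> [7 3 11 7]
Step 2: sold=4 (running total=8) -> [9 3 12 5]
Step 3: sold=4 (running total=12) -> [11 3 13 3]
Step 4: sold=3 (running total=15) -> [13 3 14 2]
Step 5: sold=2 (running total=17) -> [15 3 15 2]
Step 6: sold=2 (running total=19) -> [17 3 16 2]

Answer: 19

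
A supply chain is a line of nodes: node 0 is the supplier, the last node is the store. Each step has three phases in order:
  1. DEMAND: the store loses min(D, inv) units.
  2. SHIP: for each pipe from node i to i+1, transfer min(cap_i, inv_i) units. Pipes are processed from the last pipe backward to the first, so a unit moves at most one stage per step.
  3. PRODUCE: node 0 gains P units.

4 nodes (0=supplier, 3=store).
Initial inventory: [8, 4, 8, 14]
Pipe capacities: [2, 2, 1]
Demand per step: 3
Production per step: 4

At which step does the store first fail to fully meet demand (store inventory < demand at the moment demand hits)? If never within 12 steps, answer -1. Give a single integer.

Step 1: demand=3,sold=3 ship[2->3]=1 ship[1->2]=2 ship[0->1]=2 prod=4 -> [10 4 9 12]
Step 2: demand=3,sold=3 ship[2->3]=1 ship[1->2]=2 ship[0->1]=2 prod=4 -> [12 4 10 10]
Step 3: demand=3,sold=3 ship[2->3]=1 ship[1->2]=2 ship[0->1]=2 prod=4 -> [14 4 11 8]
Step 4: demand=3,sold=3 ship[2->3]=1 ship[1->2]=2 ship[0->1]=2 prod=4 -> [16 4 12 6]
Step 5: demand=3,sold=3 ship[2->3]=1 ship[1->2]=2 ship[0->1]=2 prod=4 -> [18 4 13 4]
Step 6: demand=3,sold=3 ship[2->3]=1 ship[1->2]=2 ship[0->1]=2 prod=4 -> [20 4 14 2]
Step 7: demand=3,sold=2 ship[2->3]=1 ship[1->2]=2 ship[0->1]=2 prod=4 -> [22 4 15 1]
Step 8: demand=3,sold=1 ship[2->3]=1 ship[1->2]=2 ship[0->1]=2 prod=4 -> [24 4 16 1]
Step 9: demand=3,sold=1 ship[2->3]=1 ship[1->2]=2 ship[0->1]=2 prod=4 -> [26 4 17 1]
Step 10: demand=3,sold=1 ship[2->3]=1 ship[1->2]=2 ship[0->1]=2 prod=4 -> [28 4 18 1]
Step 11: demand=3,sold=1 ship[2->3]=1 ship[1->2]=2 ship[0->1]=2 prod=4 -> [30 4 19 1]
Step 12: demand=3,sold=1 ship[2->3]=1 ship[1->2]=2 ship[0->1]=2 prod=4 -> [32 4 20 1]
First stockout at step 7

7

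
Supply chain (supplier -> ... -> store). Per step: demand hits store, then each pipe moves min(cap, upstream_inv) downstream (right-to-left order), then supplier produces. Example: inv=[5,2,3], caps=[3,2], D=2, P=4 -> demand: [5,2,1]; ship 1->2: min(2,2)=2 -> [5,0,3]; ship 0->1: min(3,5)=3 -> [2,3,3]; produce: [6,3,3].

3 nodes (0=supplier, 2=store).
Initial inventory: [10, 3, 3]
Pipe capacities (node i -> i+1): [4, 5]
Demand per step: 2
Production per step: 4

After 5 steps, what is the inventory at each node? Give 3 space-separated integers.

Step 1: demand=2,sold=2 ship[1->2]=3 ship[0->1]=4 prod=4 -> inv=[10 4 4]
Step 2: demand=2,sold=2 ship[1->2]=4 ship[0->1]=4 prod=4 -> inv=[10 4 6]
Step 3: demand=2,sold=2 ship[1->2]=4 ship[0->1]=4 prod=4 -> inv=[10 4 8]
Step 4: demand=2,sold=2 ship[1->2]=4 ship[0->1]=4 prod=4 -> inv=[10 4 10]
Step 5: demand=2,sold=2 ship[1->2]=4 ship[0->1]=4 prod=4 -> inv=[10 4 12]

10 4 12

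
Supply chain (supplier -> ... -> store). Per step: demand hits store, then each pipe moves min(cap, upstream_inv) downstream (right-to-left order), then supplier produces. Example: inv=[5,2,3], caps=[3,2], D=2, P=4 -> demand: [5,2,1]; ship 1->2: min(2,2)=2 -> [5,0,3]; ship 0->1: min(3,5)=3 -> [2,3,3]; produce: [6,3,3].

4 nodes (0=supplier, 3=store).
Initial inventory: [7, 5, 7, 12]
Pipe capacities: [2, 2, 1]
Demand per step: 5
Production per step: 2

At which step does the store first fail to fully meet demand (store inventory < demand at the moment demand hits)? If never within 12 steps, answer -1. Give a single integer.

Step 1: demand=5,sold=5 ship[2->3]=1 ship[1->2]=2 ship[0->1]=2 prod=2 -> [7 5 8 8]
Step 2: demand=5,sold=5 ship[2->3]=1 ship[1->2]=2 ship[0->1]=2 prod=2 -> [7 5 9 4]
Step 3: demand=5,sold=4 ship[2->3]=1 ship[1->2]=2 ship[0->1]=2 prod=2 -> [7 5 10 1]
Step 4: demand=5,sold=1 ship[2->3]=1 ship[1->2]=2 ship[0->1]=2 prod=2 -> [7 5 11 1]
Step 5: demand=5,sold=1 ship[2->3]=1 ship[1->2]=2 ship[0->1]=2 prod=2 -> [7 5 12 1]
Step 6: demand=5,sold=1 ship[2->3]=1 ship[1->2]=2 ship[0->1]=2 prod=2 -> [7 5 13 1]
Step 7: demand=5,sold=1 ship[2->3]=1 ship[1->2]=2 ship[0->1]=2 prod=2 -> [7 5 14 1]
Step 8: demand=5,sold=1 ship[2->3]=1 ship[1->2]=2 ship[0->1]=2 prod=2 -> [7 5 15 1]
Step 9: demand=5,sold=1 ship[2->3]=1 ship[1->2]=2 ship[0->1]=2 prod=2 -> [7 5 16 1]
Step 10: demand=5,sold=1 ship[2->3]=1 ship[1->2]=2 ship[0->1]=2 prod=2 -> [7 5 17 1]
Step 11: demand=5,sold=1 ship[2->3]=1 ship[1->2]=2 ship[0->1]=2 prod=2 -> [7 5 18 1]
Step 12: demand=5,sold=1 ship[2->3]=1 ship[1->2]=2 ship[0->1]=2 prod=2 -> [7 5 19 1]
First stockout at step 3

3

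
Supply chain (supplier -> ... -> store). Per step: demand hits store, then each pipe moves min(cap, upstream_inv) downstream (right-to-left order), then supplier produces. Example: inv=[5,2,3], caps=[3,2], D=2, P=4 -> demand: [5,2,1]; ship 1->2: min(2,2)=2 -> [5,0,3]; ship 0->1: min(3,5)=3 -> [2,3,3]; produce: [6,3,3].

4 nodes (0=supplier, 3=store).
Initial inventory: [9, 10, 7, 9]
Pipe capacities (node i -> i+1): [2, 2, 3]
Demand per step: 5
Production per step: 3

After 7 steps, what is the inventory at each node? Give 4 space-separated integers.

Step 1: demand=5,sold=5 ship[2->3]=3 ship[1->2]=2 ship[0->1]=2 prod=3 -> inv=[10 10 6 7]
Step 2: demand=5,sold=5 ship[2->3]=3 ship[1->2]=2 ship[0->1]=2 prod=3 -> inv=[11 10 5 5]
Step 3: demand=5,sold=5 ship[2->3]=3 ship[1->2]=2 ship[0->1]=2 prod=3 -> inv=[12 10 4 3]
Step 4: demand=5,sold=3 ship[2->3]=3 ship[1->2]=2 ship[0->1]=2 prod=3 -> inv=[13 10 3 3]
Step 5: demand=5,sold=3 ship[2->3]=3 ship[1->2]=2 ship[0->1]=2 prod=3 -> inv=[14 10 2 3]
Step 6: demand=5,sold=3 ship[2->3]=2 ship[1->2]=2 ship[0->1]=2 prod=3 -> inv=[15 10 2 2]
Step 7: demand=5,sold=2 ship[2->3]=2 ship[1->2]=2 ship[0->1]=2 prod=3 -> inv=[16 10 2 2]

16 10 2 2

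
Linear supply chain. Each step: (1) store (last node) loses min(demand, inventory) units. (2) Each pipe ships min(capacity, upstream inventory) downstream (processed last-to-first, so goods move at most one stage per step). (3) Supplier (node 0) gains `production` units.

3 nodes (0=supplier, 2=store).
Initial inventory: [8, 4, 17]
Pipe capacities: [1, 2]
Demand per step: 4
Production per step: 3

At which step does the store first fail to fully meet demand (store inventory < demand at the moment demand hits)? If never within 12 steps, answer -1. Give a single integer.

Step 1: demand=4,sold=4 ship[1->2]=2 ship[0->1]=1 prod=3 -> [10 3 15]
Step 2: demand=4,sold=4 ship[1->2]=2 ship[0->1]=1 prod=3 -> [12 2 13]
Step 3: demand=4,sold=4 ship[1->2]=2 ship[0->1]=1 prod=3 -> [14 1 11]
Step 4: demand=4,sold=4 ship[1->2]=1 ship[0->1]=1 prod=3 -> [16 1 8]
Step 5: demand=4,sold=4 ship[1->2]=1 ship[0->1]=1 prod=3 -> [18 1 5]
Step 6: demand=4,sold=4 ship[1->2]=1 ship[0->1]=1 prod=3 -> [20 1 2]
Step 7: demand=4,sold=2 ship[1->2]=1 ship[0->1]=1 prod=3 -> [22 1 1]
Step 8: demand=4,sold=1 ship[1->2]=1 ship[0->1]=1 prod=3 -> [24 1 1]
Step 9: demand=4,sold=1 ship[1->2]=1 ship[0->1]=1 prod=3 -> [26 1 1]
Step 10: demand=4,sold=1 ship[1->2]=1 ship[0->1]=1 prod=3 -> [28 1 1]
Step 11: demand=4,sold=1 ship[1->2]=1 ship[0->1]=1 prod=3 -> [30 1 1]
Step 12: demand=4,sold=1 ship[1->2]=1 ship[0->1]=1 prod=3 -> [32 1 1]
First stockout at step 7

7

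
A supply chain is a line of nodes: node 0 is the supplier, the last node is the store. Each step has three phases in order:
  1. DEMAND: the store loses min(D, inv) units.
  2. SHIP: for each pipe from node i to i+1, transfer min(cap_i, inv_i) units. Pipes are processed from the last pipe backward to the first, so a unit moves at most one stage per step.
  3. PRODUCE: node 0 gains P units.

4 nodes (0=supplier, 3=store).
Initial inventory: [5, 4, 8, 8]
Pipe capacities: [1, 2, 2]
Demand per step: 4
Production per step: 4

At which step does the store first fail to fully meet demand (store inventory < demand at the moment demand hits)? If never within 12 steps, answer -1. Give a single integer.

Step 1: demand=4,sold=4 ship[2->3]=2 ship[1->2]=2 ship[0->1]=1 prod=4 -> [8 3 8 6]
Step 2: demand=4,sold=4 ship[2->3]=2 ship[1->2]=2 ship[0->1]=1 prod=4 -> [11 2 8 4]
Step 3: demand=4,sold=4 ship[2->3]=2 ship[1->2]=2 ship[0->1]=1 prod=4 -> [14 1 8 2]
Step 4: demand=4,sold=2 ship[2->3]=2 ship[1->2]=1 ship[0->1]=1 prod=4 -> [17 1 7 2]
Step 5: demand=4,sold=2 ship[2->3]=2 ship[1->2]=1 ship[0->1]=1 prod=4 -> [20 1 6 2]
Step 6: demand=4,sold=2 ship[2->3]=2 ship[1->2]=1 ship[0->1]=1 prod=4 -> [23 1 5 2]
Step 7: demand=4,sold=2 ship[2->3]=2 ship[1->2]=1 ship[0->1]=1 prod=4 -> [26 1 4 2]
Step 8: demand=4,sold=2 ship[2->3]=2 ship[1->2]=1 ship[0->1]=1 prod=4 -> [29 1 3 2]
Step 9: demand=4,sold=2 ship[2->3]=2 ship[1->2]=1 ship[0->1]=1 prod=4 -> [32 1 2 2]
Step 10: demand=4,sold=2 ship[2->3]=2 ship[1->2]=1 ship[0->1]=1 prod=4 -> [35 1 1 2]
Step 11: demand=4,sold=2 ship[2->3]=1 ship[1->2]=1 ship[0->1]=1 prod=4 -> [38 1 1 1]
Step 12: demand=4,sold=1 ship[2->3]=1 ship[1->2]=1 ship[0->1]=1 prod=4 -> [41 1 1 1]
First stockout at step 4

4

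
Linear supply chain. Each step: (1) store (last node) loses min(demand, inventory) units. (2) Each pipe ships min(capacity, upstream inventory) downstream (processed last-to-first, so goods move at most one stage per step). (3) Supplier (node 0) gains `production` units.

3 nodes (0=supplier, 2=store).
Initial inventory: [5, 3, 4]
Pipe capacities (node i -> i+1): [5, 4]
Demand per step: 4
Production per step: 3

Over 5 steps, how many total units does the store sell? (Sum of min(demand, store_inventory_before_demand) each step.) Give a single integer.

Step 1: sold=4 (running total=4) -> [3 5 3]
Step 2: sold=3 (running total=7) -> [3 4 4]
Step 3: sold=4 (running total=11) -> [3 3 4]
Step 4: sold=4 (running total=15) -> [3 3 3]
Step 5: sold=3 (running total=18) -> [3 3 3]

Answer: 18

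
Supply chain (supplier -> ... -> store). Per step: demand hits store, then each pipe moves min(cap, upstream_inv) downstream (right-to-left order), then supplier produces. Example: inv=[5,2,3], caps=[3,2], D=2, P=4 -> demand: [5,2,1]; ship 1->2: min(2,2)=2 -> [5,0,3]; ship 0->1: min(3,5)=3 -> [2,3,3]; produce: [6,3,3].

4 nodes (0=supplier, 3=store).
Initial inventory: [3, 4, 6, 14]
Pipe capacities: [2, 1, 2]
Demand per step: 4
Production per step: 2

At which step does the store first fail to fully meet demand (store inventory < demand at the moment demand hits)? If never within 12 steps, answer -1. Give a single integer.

Step 1: demand=4,sold=4 ship[2->3]=2 ship[1->2]=1 ship[0->1]=2 prod=2 -> [3 5 5 12]
Step 2: demand=4,sold=4 ship[2->3]=2 ship[1->2]=1 ship[0->1]=2 prod=2 -> [3 6 4 10]
Step 3: demand=4,sold=4 ship[2->3]=2 ship[1->2]=1 ship[0->1]=2 prod=2 -> [3 7 3 8]
Step 4: demand=4,sold=4 ship[2->3]=2 ship[1->2]=1 ship[0->1]=2 prod=2 -> [3 8 2 6]
Step 5: demand=4,sold=4 ship[2->3]=2 ship[1->2]=1 ship[0->1]=2 prod=2 -> [3 9 1 4]
Step 6: demand=4,sold=4 ship[2->3]=1 ship[1->2]=1 ship[0->1]=2 prod=2 -> [3 10 1 1]
Step 7: demand=4,sold=1 ship[2->3]=1 ship[1->2]=1 ship[0->1]=2 prod=2 -> [3 11 1 1]
Step 8: demand=4,sold=1 ship[2->3]=1 ship[1->2]=1 ship[0->1]=2 prod=2 -> [3 12 1 1]
Step 9: demand=4,sold=1 ship[2->3]=1 ship[1->2]=1 ship[0->1]=2 prod=2 -> [3 13 1 1]
Step 10: demand=4,sold=1 ship[2->3]=1 ship[1->2]=1 ship[0->1]=2 prod=2 -> [3 14 1 1]
Step 11: demand=4,sold=1 ship[2->3]=1 ship[1->2]=1 ship[0->1]=2 prod=2 -> [3 15 1 1]
Step 12: demand=4,sold=1 ship[2->3]=1 ship[1->2]=1 ship[0->1]=2 prod=2 -> [3 16 1 1]
First stockout at step 7

7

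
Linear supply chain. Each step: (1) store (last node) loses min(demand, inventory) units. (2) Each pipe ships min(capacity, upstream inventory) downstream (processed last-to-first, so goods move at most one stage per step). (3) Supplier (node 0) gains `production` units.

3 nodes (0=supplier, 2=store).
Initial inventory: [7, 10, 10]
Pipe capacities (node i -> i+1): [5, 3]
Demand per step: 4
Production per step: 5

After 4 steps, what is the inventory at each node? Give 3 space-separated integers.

Step 1: demand=4,sold=4 ship[1->2]=3 ship[0->1]=5 prod=5 -> inv=[7 12 9]
Step 2: demand=4,sold=4 ship[1->2]=3 ship[0->1]=5 prod=5 -> inv=[7 14 8]
Step 3: demand=4,sold=4 ship[1->2]=3 ship[0->1]=5 prod=5 -> inv=[7 16 7]
Step 4: demand=4,sold=4 ship[1->2]=3 ship[0->1]=5 prod=5 -> inv=[7 18 6]

7 18 6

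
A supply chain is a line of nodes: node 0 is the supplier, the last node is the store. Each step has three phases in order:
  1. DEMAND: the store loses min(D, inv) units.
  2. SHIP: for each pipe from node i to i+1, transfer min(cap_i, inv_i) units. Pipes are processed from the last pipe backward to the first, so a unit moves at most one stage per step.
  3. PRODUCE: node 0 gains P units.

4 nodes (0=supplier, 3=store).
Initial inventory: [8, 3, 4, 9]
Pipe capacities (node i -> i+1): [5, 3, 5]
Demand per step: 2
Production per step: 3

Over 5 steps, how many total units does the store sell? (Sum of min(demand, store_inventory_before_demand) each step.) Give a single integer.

Step 1: sold=2 (running total=2) -> [6 5 3 11]
Step 2: sold=2 (running total=4) -> [4 7 3 12]
Step 3: sold=2 (running total=6) -> [3 8 3 13]
Step 4: sold=2 (running total=8) -> [3 8 3 14]
Step 5: sold=2 (running total=10) -> [3 8 3 15]

Answer: 10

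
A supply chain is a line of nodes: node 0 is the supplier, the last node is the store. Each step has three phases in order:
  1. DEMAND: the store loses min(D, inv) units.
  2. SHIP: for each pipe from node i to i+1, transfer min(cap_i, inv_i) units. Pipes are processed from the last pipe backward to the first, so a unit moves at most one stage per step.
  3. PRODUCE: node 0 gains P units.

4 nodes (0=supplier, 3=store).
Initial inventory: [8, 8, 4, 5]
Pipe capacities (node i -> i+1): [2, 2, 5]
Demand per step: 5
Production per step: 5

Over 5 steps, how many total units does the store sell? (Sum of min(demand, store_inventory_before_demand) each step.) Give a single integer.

Step 1: sold=5 (running total=5) -> [11 8 2 4]
Step 2: sold=4 (running total=9) -> [14 8 2 2]
Step 3: sold=2 (running total=11) -> [17 8 2 2]
Step 4: sold=2 (running total=13) -> [20 8 2 2]
Step 5: sold=2 (running total=15) -> [23 8 2 2]

Answer: 15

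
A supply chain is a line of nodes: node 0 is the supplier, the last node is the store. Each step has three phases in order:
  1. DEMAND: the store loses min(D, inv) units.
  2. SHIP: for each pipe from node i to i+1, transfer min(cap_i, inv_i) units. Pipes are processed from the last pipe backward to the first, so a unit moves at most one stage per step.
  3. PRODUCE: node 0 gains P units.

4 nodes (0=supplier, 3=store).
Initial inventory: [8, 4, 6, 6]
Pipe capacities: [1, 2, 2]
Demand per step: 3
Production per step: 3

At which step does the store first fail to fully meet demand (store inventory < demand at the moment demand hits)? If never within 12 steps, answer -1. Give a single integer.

Step 1: demand=3,sold=3 ship[2->3]=2 ship[1->2]=2 ship[0->1]=1 prod=3 -> [10 3 6 5]
Step 2: demand=3,sold=3 ship[2->3]=2 ship[1->2]=2 ship[0->1]=1 prod=3 -> [12 2 6 4]
Step 3: demand=3,sold=3 ship[2->3]=2 ship[1->2]=2 ship[0->1]=1 prod=3 -> [14 1 6 3]
Step 4: demand=3,sold=3 ship[2->3]=2 ship[1->2]=1 ship[0->1]=1 prod=3 -> [16 1 5 2]
Step 5: demand=3,sold=2 ship[2->3]=2 ship[1->2]=1 ship[0->1]=1 prod=3 -> [18 1 4 2]
Step 6: demand=3,sold=2 ship[2->3]=2 ship[1->2]=1 ship[0->1]=1 prod=3 -> [20 1 3 2]
Step 7: demand=3,sold=2 ship[2->3]=2 ship[1->2]=1 ship[0->1]=1 prod=3 -> [22 1 2 2]
Step 8: demand=3,sold=2 ship[2->3]=2 ship[1->2]=1 ship[0->1]=1 prod=3 -> [24 1 1 2]
Step 9: demand=3,sold=2 ship[2->3]=1 ship[1->2]=1 ship[0->1]=1 prod=3 -> [26 1 1 1]
Step 10: demand=3,sold=1 ship[2->3]=1 ship[1->2]=1 ship[0->1]=1 prod=3 -> [28 1 1 1]
Step 11: demand=3,sold=1 ship[2->3]=1 ship[1->2]=1 ship[0->1]=1 prod=3 -> [30 1 1 1]
Step 12: demand=3,sold=1 ship[2->3]=1 ship[1->2]=1 ship[0->1]=1 prod=3 -> [32 1 1 1]
First stockout at step 5

5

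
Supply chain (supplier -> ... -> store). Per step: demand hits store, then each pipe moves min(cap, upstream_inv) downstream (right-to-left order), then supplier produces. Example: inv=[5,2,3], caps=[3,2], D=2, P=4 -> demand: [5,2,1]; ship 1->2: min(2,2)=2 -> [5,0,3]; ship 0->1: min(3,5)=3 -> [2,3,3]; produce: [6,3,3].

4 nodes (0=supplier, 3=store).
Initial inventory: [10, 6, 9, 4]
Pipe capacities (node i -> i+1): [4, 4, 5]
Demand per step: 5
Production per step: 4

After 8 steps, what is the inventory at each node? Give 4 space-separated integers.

Step 1: demand=5,sold=4 ship[2->3]=5 ship[1->2]=4 ship[0->1]=4 prod=4 -> inv=[10 6 8 5]
Step 2: demand=5,sold=5 ship[2->3]=5 ship[1->2]=4 ship[0->1]=4 prod=4 -> inv=[10 6 7 5]
Step 3: demand=5,sold=5 ship[2->3]=5 ship[1->2]=4 ship[0->1]=4 prod=4 -> inv=[10 6 6 5]
Step 4: demand=5,sold=5 ship[2->3]=5 ship[1->2]=4 ship[0->1]=4 prod=4 -> inv=[10 6 5 5]
Step 5: demand=5,sold=5 ship[2->3]=5 ship[1->2]=4 ship[0->1]=4 prod=4 -> inv=[10 6 4 5]
Step 6: demand=5,sold=5 ship[2->3]=4 ship[1->2]=4 ship[0->1]=4 prod=4 -> inv=[10 6 4 4]
Step 7: demand=5,sold=4 ship[2->3]=4 ship[1->2]=4 ship[0->1]=4 prod=4 -> inv=[10 6 4 4]
Step 8: demand=5,sold=4 ship[2->3]=4 ship[1->2]=4 ship[0->1]=4 prod=4 -> inv=[10 6 4 4]

10 6 4 4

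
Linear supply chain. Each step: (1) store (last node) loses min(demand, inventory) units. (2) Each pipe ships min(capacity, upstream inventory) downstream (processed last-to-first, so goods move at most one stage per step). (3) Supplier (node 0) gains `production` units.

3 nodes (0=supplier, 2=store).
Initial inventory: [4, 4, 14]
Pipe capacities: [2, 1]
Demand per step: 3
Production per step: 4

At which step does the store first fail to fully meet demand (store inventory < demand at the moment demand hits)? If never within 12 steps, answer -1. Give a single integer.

Step 1: demand=3,sold=3 ship[1->2]=1 ship[0->1]=2 prod=4 -> [6 5 12]
Step 2: demand=3,sold=3 ship[1->2]=1 ship[0->1]=2 prod=4 -> [8 6 10]
Step 3: demand=3,sold=3 ship[1->2]=1 ship[0->1]=2 prod=4 -> [10 7 8]
Step 4: demand=3,sold=3 ship[1->2]=1 ship[0->1]=2 prod=4 -> [12 8 6]
Step 5: demand=3,sold=3 ship[1->2]=1 ship[0->1]=2 prod=4 -> [14 9 4]
Step 6: demand=3,sold=3 ship[1->2]=1 ship[0->1]=2 prod=4 -> [16 10 2]
Step 7: demand=3,sold=2 ship[1->2]=1 ship[0->1]=2 prod=4 -> [18 11 1]
Step 8: demand=3,sold=1 ship[1->2]=1 ship[0->1]=2 prod=4 -> [20 12 1]
Step 9: demand=3,sold=1 ship[1->2]=1 ship[0->1]=2 prod=4 -> [22 13 1]
Step 10: demand=3,sold=1 ship[1->2]=1 ship[0->1]=2 prod=4 -> [24 14 1]
Step 11: demand=3,sold=1 ship[1->2]=1 ship[0->1]=2 prod=4 -> [26 15 1]
Step 12: demand=3,sold=1 ship[1->2]=1 ship[0->1]=2 prod=4 -> [28 16 1]
First stockout at step 7

7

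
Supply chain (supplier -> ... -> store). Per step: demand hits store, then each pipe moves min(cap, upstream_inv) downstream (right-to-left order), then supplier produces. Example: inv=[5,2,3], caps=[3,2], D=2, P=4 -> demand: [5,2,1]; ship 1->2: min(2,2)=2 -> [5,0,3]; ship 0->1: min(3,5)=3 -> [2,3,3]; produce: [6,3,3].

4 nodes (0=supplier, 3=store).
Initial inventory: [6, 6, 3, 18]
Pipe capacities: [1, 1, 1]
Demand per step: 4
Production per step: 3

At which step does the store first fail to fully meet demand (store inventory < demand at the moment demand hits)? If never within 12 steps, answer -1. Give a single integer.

Step 1: demand=4,sold=4 ship[2->3]=1 ship[1->2]=1 ship[0->1]=1 prod=3 -> [8 6 3 15]
Step 2: demand=4,sold=4 ship[2->3]=1 ship[1->2]=1 ship[0->1]=1 prod=3 -> [10 6 3 12]
Step 3: demand=4,sold=4 ship[2->3]=1 ship[1->2]=1 ship[0->1]=1 prod=3 -> [12 6 3 9]
Step 4: demand=4,sold=4 ship[2->3]=1 ship[1->2]=1 ship[0->1]=1 prod=3 -> [14 6 3 6]
Step 5: demand=4,sold=4 ship[2->3]=1 ship[1->2]=1 ship[0->1]=1 prod=3 -> [16 6 3 3]
Step 6: demand=4,sold=3 ship[2->3]=1 ship[1->2]=1 ship[0->1]=1 prod=3 -> [18 6 3 1]
Step 7: demand=4,sold=1 ship[2->3]=1 ship[1->2]=1 ship[0->1]=1 prod=3 -> [20 6 3 1]
Step 8: demand=4,sold=1 ship[2->3]=1 ship[1->2]=1 ship[0->1]=1 prod=3 -> [22 6 3 1]
Step 9: demand=4,sold=1 ship[2->3]=1 ship[1->2]=1 ship[0->1]=1 prod=3 -> [24 6 3 1]
Step 10: demand=4,sold=1 ship[2->3]=1 ship[1->2]=1 ship[0->1]=1 prod=3 -> [26 6 3 1]
Step 11: demand=4,sold=1 ship[2->3]=1 ship[1->2]=1 ship[0->1]=1 prod=3 -> [28 6 3 1]
Step 12: demand=4,sold=1 ship[2->3]=1 ship[1->2]=1 ship[0->1]=1 prod=3 -> [30 6 3 1]
First stockout at step 6

6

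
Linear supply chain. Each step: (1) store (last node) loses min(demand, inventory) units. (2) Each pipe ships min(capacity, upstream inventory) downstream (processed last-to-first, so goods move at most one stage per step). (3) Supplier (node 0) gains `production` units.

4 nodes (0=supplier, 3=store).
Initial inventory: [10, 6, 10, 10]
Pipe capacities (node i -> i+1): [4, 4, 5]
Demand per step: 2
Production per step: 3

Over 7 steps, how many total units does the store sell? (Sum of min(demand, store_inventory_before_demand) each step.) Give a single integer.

Answer: 14

Derivation:
Step 1: sold=2 (running total=2) -> [9 6 9 13]
Step 2: sold=2 (running total=4) -> [8 6 8 16]
Step 3: sold=2 (running total=6) -> [7 6 7 19]
Step 4: sold=2 (running total=8) -> [6 6 6 22]
Step 5: sold=2 (running total=10) -> [5 6 5 25]
Step 6: sold=2 (running total=12) -> [4 6 4 28]
Step 7: sold=2 (running total=14) -> [3 6 4 30]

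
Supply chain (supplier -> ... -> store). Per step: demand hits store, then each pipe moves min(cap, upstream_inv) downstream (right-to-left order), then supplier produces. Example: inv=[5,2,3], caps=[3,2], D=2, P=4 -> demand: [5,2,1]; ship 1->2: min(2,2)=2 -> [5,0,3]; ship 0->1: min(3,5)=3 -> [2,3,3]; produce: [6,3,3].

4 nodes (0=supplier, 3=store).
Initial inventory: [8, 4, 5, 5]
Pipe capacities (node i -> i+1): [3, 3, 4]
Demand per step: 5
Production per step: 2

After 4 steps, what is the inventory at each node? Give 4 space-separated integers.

Step 1: demand=5,sold=5 ship[2->3]=4 ship[1->2]=3 ship[0->1]=3 prod=2 -> inv=[7 4 4 4]
Step 2: demand=5,sold=4 ship[2->3]=4 ship[1->2]=3 ship[0->1]=3 prod=2 -> inv=[6 4 3 4]
Step 3: demand=5,sold=4 ship[2->3]=3 ship[1->2]=3 ship[0->1]=3 prod=2 -> inv=[5 4 3 3]
Step 4: demand=5,sold=3 ship[2->3]=3 ship[1->2]=3 ship[0->1]=3 prod=2 -> inv=[4 4 3 3]

4 4 3 3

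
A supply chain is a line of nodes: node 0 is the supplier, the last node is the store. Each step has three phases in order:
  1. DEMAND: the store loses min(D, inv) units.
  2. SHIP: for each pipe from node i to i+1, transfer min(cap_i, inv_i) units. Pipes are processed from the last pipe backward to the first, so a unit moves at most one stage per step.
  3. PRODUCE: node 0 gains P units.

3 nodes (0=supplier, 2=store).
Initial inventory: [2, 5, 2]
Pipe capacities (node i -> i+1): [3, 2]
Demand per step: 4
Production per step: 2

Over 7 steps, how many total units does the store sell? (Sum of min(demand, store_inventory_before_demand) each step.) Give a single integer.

Step 1: sold=2 (running total=2) -> [2 5 2]
Step 2: sold=2 (running total=4) -> [2 5 2]
Step 3: sold=2 (running total=6) -> [2 5 2]
Step 4: sold=2 (running total=8) -> [2 5 2]
Step 5: sold=2 (running total=10) -> [2 5 2]
Step 6: sold=2 (running total=12) -> [2 5 2]
Step 7: sold=2 (running total=14) -> [2 5 2]

Answer: 14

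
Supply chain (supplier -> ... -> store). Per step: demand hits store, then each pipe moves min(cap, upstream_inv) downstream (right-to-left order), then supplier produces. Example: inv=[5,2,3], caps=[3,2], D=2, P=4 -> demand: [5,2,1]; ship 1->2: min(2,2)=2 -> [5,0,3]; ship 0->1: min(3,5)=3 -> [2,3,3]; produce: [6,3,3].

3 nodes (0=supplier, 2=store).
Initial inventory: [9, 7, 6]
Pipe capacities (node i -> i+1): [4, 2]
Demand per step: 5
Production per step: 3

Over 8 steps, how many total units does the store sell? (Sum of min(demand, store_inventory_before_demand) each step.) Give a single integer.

Step 1: sold=5 (running total=5) -> [8 9 3]
Step 2: sold=3 (running total=8) -> [7 11 2]
Step 3: sold=2 (running total=10) -> [6 13 2]
Step 4: sold=2 (running total=12) -> [5 15 2]
Step 5: sold=2 (running total=14) -> [4 17 2]
Step 6: sold=2 (running total=16) -> [3 19 2]
Step 7: sold=2 (running total=18) -> [3 20 2]
Step 8: sold=2 (running total=20) -> [3 21 2]

Answer: 20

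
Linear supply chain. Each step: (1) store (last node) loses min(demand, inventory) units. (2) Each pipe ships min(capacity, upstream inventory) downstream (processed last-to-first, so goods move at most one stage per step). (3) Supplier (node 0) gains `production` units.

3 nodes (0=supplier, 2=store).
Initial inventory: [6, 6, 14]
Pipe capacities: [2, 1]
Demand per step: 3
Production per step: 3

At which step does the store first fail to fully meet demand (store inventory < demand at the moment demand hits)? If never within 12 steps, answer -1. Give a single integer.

Step 1: demand=3,sold=3 ship[1->2]=1 ship[0->1]=2 prod=3 -> [7 7 12]
Step 2: demand=3,sold=3 ship[1->2]=1 ship[0->1]=2 prod=3 -> [8 8 10]
Step 3: demand=3,sold=3 ship[1->2]=1 ship[0->1]=2 prod=3 -> [9 9 8]
Step 4: demand=3,sold=3 ship[1->2]=1 ship[0->1]=2 prod=3 -> [10 10 6]
Step 5: demand=3,sold=3 ship[1->2]=1 ship[0->1]=2 prod=3 -> [11 11 4]
Step 6: demand=3,sold=3 ship[1->2]=1 ship[0->1]=2 prod=3 -> [12 12 2]
Step 7: demand=3,sold=2 ship[1->2]=1 ship[0->1]=2 prod=3 -> [13 13 1]
Step 8: demand=3,sold=1 ship[1->2]=1 ship[0->1]=2 prod=3 -> [14 14 1]
Step 9: demand=3,sold=1 ship[1->2]=1 ship[0->1]=2 prod=3 -> [15 15 1]
Step 10: demand=3,sold=1 ship[1->2]=1 ship[0->1]=2 prod=3 -> [16 16 1]
Step 11: demand=3,sold=1 ship[1->2]=1 ship[0->1]=2 prod=3 -> [17 17 1]
Step 12: demand=3,sold=1 ship[1->2]=1 ship[0->1]=2 prod=3 -> [18 18 1]
First stockout at step 7

7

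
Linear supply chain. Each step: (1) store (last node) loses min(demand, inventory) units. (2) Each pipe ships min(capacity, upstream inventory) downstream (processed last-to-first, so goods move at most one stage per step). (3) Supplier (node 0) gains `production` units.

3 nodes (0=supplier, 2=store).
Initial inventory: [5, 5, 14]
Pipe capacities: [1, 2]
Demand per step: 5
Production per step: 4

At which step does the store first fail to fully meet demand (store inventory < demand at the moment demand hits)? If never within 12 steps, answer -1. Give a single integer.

Step 1: demand=5,sold=5 ship[1->2]=2 ship[0->1]=1 prod=4 -> [8 4 11]
Step 2: demand=5,sold=5 ship[1->2]=2 ship[0->1]=1 prod=4 -> [11 3 8]
Step 3: demand=5,sold=5 ship[1->2]=2 ship[0->1]=1 prod=4 -> [14 2 5]
Step 4: demand=5,sold=5 ship[1->2]=2 ship[0->1]=1 prod=4 -> [17 1 2]
Step 5: demand=5,sold=2 ship[1->2]=1 ship[0->1]=1 prod=4 -> [20 1 1]
Step 6: demand=5,sold=1 ship[1->2]=1 ship[0->1]=1 prod=4 -> [23 1 1]
Step 7: demand=5,sold=1 ship[1->2]=1 ship[0->1]=1 prod=4 -> [26 1 1]
Step 8: demand=5,sold=1 ship[1->2]=1 ship[0->1]=1 prod=4 -> [29 1 1]
Step 9: demand=5,sold=1 ship[1->2]=1 ship[0->1]=1 prod=4 -> [32 1 1]
Step 10: demand=5,sold=1 ship[1->2]=1 ship[0->1]=1 prod=4 -> [35 1 1]
Step 11: demand=5,sold=1 ship[1->2]=1 ship[0->1]=1 prod=4 -> [38 1 1]
Step 12: demand=5,sold=1 ship[1->2]=1 ship[0->1]=1 prod=4 -> [41 1 1]
First stockout at step 5

5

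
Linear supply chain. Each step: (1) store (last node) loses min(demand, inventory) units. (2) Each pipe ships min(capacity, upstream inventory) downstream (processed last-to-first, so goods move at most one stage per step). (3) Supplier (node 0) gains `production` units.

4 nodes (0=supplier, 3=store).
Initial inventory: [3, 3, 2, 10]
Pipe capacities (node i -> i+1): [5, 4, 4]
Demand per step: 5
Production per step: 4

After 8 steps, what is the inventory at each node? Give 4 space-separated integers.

Step 1: demand=5,sold=5 ship[2->3]=2 ship[1->2]=3 ship[0->1]=3 prod=4 -> inv=[4 3 3 7]
Step 2: demand=5,sold=5 ship[2->3]=3 ship[1->2]=3 ship[0->1]=4 prod=4 -> inv=[4 4 3 5]
Step 3: demand=5,sold=5 ship[2->3]=3 ship[1->2]=4 ship[0->1]=4 prod=4 -> inv=[4 4 4 3]
Step 4: demand=5,sold=3 ship[2->3]=4 ship[1->2]=4 ship[0->1]=4 prod=4 -> inv=[4 4 4 4]
Step 5: demand=5,sold=4 ship[2->3]=4 ship[1->2]=4 ship[0->1]=4 prod=4 -> inv=[4 4 4 4]
Step 6: demand=5,sold=4 ship[2->3]=4 ship[1->2]=4 ship[0->1]=4 prod=4 -> inv=[4 4 4 4]
Step 7: demand=5,sold=4 ship[2->3]=4 ship[1->2]=4 ship[0->1]=4 prod=4 -> inv=[4 4 4 4]
Step 8: demand=5,sold=4 ship[2->3]=4 ship[1->2]=4 ship[0->1]=4 prod=4 -> inv=[4 4 4 4]

4 4 4 4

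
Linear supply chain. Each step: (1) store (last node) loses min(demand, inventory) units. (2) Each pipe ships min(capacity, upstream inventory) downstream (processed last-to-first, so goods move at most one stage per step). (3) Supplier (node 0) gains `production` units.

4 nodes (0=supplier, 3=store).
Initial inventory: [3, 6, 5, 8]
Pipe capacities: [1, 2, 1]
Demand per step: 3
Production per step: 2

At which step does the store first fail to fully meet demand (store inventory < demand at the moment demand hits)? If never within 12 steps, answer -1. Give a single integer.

Step 1: demand=3,sold=3 ship[2->3]=1 ship[1->2]=2 ship[0->1]=1 prod=2 -> [4 5 6 6]
Step 2: demand=3,sold=3 ship[2->3]=1 ship[1->2]=2 ship[0->1]=1 prod=2 -> [5 4 7 4]
Step 3: demand=3,sold=3 ship[2->3]=1 ship[1->2]=2 ship[0->1]=1 prod=2 -> [6 3 8 2]
Step 4: demand=3,sold=2 ship[2->3]=1 ship[1->2]=2 ship[0->1]=1 prod=2 -> [7 2 9 1]
Step 5: demand=3,sold=1 ship[2->3]=1 ship[1->2]=2 ship[0->1]=1 prod=2 -> [8 1 10 1]
Step 6: demand=3,sold=1 ship[2->3]=1 ship[1->2]=1 ship[0->1]=1 prod=2 -> [9 1 10 1]
Step 7: demand=3,sold=1 ship[2->3]=1 ship[1->2]=1 ship[0->1]=1 prod=2 -> [10 1 10 1]
Step 8: demand=3,sold=1 ship[2->3]=1 ship[1->2]=1 ship[0->1]=1 prod=2 -> [11 1 10 1]
Step 9: demand=3,sold=1 ship[2->3]=1 ship[1->2]=1 ship[0->1]=1 prod=2 -> [12 1 10 1]
Step 10: demand=3,sold=1 ship[2->3]=1 ship[1->2]=1 ship[0->1]=1 prod=2 -> [13 1 10 1]
Step 11: demand=3,sold=1 ship[2->3]=1 ship[1->2]=1 ship[0->1]=1 prod=2 -> [14 1 10 1]
Step 12: demand=3,sold=1 ship[2->3]=1 ship[1->2]=1 ship[0->1]=1 prod=2 -> [15 1 10 1]
First stockout at step 4

4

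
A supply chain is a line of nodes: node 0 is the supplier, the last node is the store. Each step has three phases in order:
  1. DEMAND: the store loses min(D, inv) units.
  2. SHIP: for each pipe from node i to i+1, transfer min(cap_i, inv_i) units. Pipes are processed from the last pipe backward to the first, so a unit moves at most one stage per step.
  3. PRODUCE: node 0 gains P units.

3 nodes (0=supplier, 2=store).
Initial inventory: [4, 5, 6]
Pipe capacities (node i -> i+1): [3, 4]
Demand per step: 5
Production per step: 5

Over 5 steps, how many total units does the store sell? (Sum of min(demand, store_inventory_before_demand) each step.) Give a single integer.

Step 1: sold=5 (running total=5) -> [6 4 5]
Step 2: sold=5 (running total=10) -> [8 3 4]
Step 3: sold=4 (running total=14) -> [10 3 3]
Step 4: sold=3 (running total=17) -> [12 3 3]
Step 5: sold=3 (running total=20) -> [14 3 3]

Answer: 20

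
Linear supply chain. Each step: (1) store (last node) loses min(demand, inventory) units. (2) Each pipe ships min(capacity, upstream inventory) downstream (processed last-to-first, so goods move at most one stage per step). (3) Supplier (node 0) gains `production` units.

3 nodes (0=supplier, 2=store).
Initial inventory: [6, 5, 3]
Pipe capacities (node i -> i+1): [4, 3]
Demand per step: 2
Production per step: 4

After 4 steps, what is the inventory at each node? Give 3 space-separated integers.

Step 1: demand=2,sold=2 ship[1->2]=3 ship[0->1]=4 prod=4 -> inv=[6 6 4]
Step 2: demand=2,sold=2 ship[1->2]=3 ship[0->1]=4 prod=4 -> inv=[6 7 5]
Step 3: demand=2,sold=2 ship[1->2]=3 ship[0->1]=4 prod=4 -> inv=[6 8 6]
Step 4: demand=2,sold=2 ship[1->2]=3 ship[0->1]=4 prod=4 -> inv=[6 9 7]

6 9 7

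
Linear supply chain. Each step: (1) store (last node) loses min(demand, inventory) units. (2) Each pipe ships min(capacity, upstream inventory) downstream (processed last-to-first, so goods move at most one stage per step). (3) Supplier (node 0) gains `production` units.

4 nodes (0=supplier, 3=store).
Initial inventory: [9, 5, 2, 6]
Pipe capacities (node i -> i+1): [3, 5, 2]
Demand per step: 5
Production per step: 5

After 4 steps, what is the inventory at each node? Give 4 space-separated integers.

Step 1: demand=5,sold=5 ship[2->3]=2 ship[1->2]=5 ship[0->1]=3 prod=5 -> inv=[11 3 5 3]
Step 2: demand=5,sold=3 ship[2->3]=2 ship[1->2]=3 ship[0->1]=3 prod=5 -> inv=[13 3 6 2]
Step 3: demand=5,sold=2 ship[2->3]=2 ship[1->2]=3 ship[0->1]=3 prod=5 -> inv=[15 3 7 2]
Step 4: demand=5,sold=2 ship[2->3]=2 ship[1->2]=3 ship[0->1]=3 prod=5 -> inv=[17 3 8 2]

17 3 8 2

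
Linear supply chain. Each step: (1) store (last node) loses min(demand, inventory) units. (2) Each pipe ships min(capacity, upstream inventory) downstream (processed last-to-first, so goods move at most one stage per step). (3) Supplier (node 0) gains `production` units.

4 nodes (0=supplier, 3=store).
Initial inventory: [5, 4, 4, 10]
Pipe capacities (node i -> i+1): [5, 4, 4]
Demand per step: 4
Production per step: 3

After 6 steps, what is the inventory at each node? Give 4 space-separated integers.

Step 1: demand=4,sold=4 ship[2->3]=4 ship[1->2]=4 ship[0->1]=5 prod=3 -> inv=[3 5 4 10]
Step 2: demand=4,sold=4 ship[2->3]=4 ship[1->2]=4 ship[0->1]=3 prod=3 -> inv=[3 4 4 10]
Step 3: demand=4,sold=4 ship[2->3]=4 ship[1->2]=4 ship[0->1]=3 prod=3 -> inv=[3 3 4 10]
Step 4: demand=4,sold=4 ship[2->3]=4 ship[1->2]=3 ship[0->1]=3 prod=3 -> inv=[3 3 3 10]
Step 5: demand=4,sold=4 ship[2->3]=3 ship[1->2]=3 ship[0->1]=3 prod=3 -> inv=[3 3 3 9]
Step 6: demand=4,sold=4 ship[2->3]=3 ship[1->2]=3 ship[0->1]=3 prod=3 -> inv=[3 3 3 8]

3 3 3 8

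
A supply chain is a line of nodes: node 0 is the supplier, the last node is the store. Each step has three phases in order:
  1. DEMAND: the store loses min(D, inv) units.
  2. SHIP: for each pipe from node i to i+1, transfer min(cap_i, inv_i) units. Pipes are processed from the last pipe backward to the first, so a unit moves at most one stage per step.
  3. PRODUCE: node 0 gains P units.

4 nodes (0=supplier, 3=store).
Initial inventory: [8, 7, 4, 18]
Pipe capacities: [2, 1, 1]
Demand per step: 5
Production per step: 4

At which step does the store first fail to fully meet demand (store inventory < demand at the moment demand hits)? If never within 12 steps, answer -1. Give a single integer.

Step 1: demand=5,sold=5 ship[2->3]=1 ship[1->2]=1 ship[0->1]=2 prod=4 -> [10 8 4 14]
Step 2: demand=5,sold=5 ship[2->3]=1 ship[1->2]=1 ship[0->1]=2 prod=4 -> [12 9 4 10]
Step 3: demand=5,sold=5 ship[2->3]=1 ship[1->2]=1 ship[0->1]=2 prod=4 -> [14 10 4 6]
Step 4: demand=5,sold=5 ship[2->3]=1 ship[1->2]=1 ship[0->1]=2 prod=4 -> [16 11 4 2]
Step 5: demand=5,sold=2 ship[2->3]=1 ship[1->2]=1 ship[0->1]=2 prod=4 -> [18 12 4 1]
Step 6: demand=5,sold=1 ship[2->3]=1 ship[1->2]=1 ship[0->1]=2 prod=4 -> [20 13 4 1]
Step 7: demand=5,sold=1 ship[2->3]=1 ship[1->2]=1 ship[0->1]=2 prod=4 -> [22 14 4 1]
Step 8: demand=5,sold=1 ship[2->3]=1 ship[1->2]=1 ship[0->1]=2 prod=4 -> [24 15 4 1]
Step 9: demand=5,sold=1 ship[2->3]=1 ship[1->2]=1 ship[0->1]=2 prod=4 -> [26 16 4 1]
Step 10: demand=5,sold=1 ship[2->3]=1 ship[1->2]=1 ship[0->1]=2 prod=4 -> [28 17 4 1]
Step 11: demand=5,sold=1 ship[2->3]=1 ship[1->2]=1 ship[0->1]=2 prod=4 -> [30 18 4 1]
Step 12: demand=5,sold=1 ship[2->3]=1 ship[1->2]=1 ship[0->1]=2 prod=4 -> [32 19 4 1]
First stockout at step 5

5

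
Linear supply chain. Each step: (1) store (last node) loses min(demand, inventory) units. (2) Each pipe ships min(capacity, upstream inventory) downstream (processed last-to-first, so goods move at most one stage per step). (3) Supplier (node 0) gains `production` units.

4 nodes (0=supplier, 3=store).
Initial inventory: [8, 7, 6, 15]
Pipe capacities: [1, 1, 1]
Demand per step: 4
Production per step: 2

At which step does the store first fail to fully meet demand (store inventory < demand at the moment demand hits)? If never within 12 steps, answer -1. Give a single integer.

Step 1: demand=4,sold=4 ship[2->3]=1 ship[1->2]=1 ship[0->1]=1 prod=2 -> [9 7 6 12]
Step 2: demand=4,sold=4 ship[2->3]=1 ship[1->2]=1 ship[0->1]=1 prod=2 -> [10 7 6 9]
Step 3: demand=4,sold=4 ship[2->3]=1 ship[1->2]=1 ship[0->1]=1 prod=2 -> [11 7 6 6]
Step 4: demand=4,sold=4 ship[2->3]=1 ship[1->2]=1 ship[0->1]=1 prod=2 -> [12 7 6 3]
Step 5: demand=4,sold=3 ship[2->3]=1 ship[1->2]=1 ship[0->1]=1 prod=2 -> [13 7 6 1]
Step 6: demand=4,sold=1 ship[2->3]=1 ship[1->2]=1 ship[0->1]=1 prod=2 -> [14 7 6 1]
Step 7: demand=4,sold=1 ship[2->3]=1 ship[1->2]=1 ship[0->1]=1 prod=2 -> [15 7 6 1]
Step 8: demand=4,sold=1 ship[2->3]=1 ship[1->2]=1 ship[0->1]=1 prod=2 -> [16 7 6 1]
Step 9: demand=4,sold=1 ship[2->3]=1 ship[1->2]=1 ship[0->1]=1 prod=2 -> [17 7 6 1]
Step 10: demand=4,sold=1 ship[2->3]=1 ship[1->2]=1 ship[0->1]=1 prod=2 -> [18 7 6 1]
Step 11: demand=4,sold=1 ship[2->3]=1 ship[1->2]=1 ship[0->1]=1 prod=2 -> [19 7 6 1]
Step 12: demand=4,sold=1 ship[2->3]=1 ship[1->2]=1 ship[0->1]=1 prod=2 -> [20 7 6 1]
First stockout at step 5

5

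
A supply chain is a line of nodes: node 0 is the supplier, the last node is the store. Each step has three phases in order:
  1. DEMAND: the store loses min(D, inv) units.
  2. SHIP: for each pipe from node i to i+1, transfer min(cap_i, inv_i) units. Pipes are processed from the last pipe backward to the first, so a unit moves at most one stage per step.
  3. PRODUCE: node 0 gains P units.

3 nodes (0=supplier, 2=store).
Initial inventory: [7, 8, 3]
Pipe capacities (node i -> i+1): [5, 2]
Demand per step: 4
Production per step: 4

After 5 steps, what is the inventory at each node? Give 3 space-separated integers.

Step 1: demand=4,sold=3 ship[1->2]=2 ship[0->1]=5 prod=4 -> inv=[6 11 2]
Step 2: demand=4,sold=2 ship[1->2]=2 ship[0->1]=5 prod=4 -> inv=[5 14 2]
Step 3: demand=4,sold=2 ship[1->2]=2 ship[0->1]=5 prod=4 -> inv=[4 17 2]
Step 4: demand=4,sold=2 ship[1->2]=2 ship[0->1]=4 prod=4 -> inv=[4 19 2]
Step 5: demand=4,sold=2 ship[1->2]=2 ship[0->1]=4 prod=4 -> inv=[4 21 2]

4 21 2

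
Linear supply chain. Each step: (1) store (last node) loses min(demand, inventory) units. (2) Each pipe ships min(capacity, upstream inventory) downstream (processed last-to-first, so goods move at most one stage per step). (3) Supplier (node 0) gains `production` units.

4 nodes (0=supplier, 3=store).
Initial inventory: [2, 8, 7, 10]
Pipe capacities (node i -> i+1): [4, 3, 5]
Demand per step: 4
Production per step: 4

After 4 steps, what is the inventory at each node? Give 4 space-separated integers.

Step 1: demand=4,sold=4 ship[2->3]=5 ship[1->2]=3 ship[0->1]=2 prod=4 -> inv=[4 7 5 11]
Step 2: demand=4,sold=4 ship[2->3]=5 ship[1->2]=3 ship[0->1]=4 prod=4 -> inv=[4 8 3 12]
Step 3: demand=4,sold=4 ship[2->3]=3 ship[1->2]=3 ship[0->1]=4 prod=4 -> inv=[4 9 3 11]
Step 4: demand=4,sold=4 ship[2->3]=3 ship[1->2]=3 ship[0->1]=4 prod=4 -> inv=[4 10 3 10]

4 10 3 10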